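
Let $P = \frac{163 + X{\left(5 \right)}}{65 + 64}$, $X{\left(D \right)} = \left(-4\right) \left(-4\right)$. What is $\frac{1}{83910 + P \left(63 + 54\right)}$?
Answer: $\frac{43}{3615111} \approx 1.1895 \cdot 10^{-5}$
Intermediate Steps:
$X{\left(D \right)} = 16$
$P = \frac{179}{129}$ ($P = \frac{163 + 16}{65 + 64} = \frac{179}{129} \approx 1.3876$)
$\frac{1}{83910 + P \left(63 + 54\right)} = \frac{1}{83910 + \frac{179 \left(63 + 54\right)}{129}} = \frac{1}{83910 + \frac{179}{129} \cdot 117} = \frac{1}{83910 + \frac{6981}{43}} = \frac{1}{\frac{3615111}{43}} = \frac{43}{3615111}$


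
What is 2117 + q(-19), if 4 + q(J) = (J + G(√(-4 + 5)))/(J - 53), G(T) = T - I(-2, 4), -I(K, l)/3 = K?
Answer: 6340/3 ≈ 2113.3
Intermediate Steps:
I(K, l) = -3*K
G(T) = -6 + T (G(T) = T - (-3)*(-2) = T - 1*6 = T - 6 = -6 + T)
q(J) = -4 + (-5 + J)/(-53 + J) (q(J) = -4 + (J + (-6 + √(-4 + 5)))/(J - 53) = -4 + (J + (-6 + √1))/(-53 + J) = -4 + (J + (-6 + 1))/(-53 + J) = -4 + (J - 5)/(-53 + J) = -4 + (-5 + J)/(-53 + J))
2117 + q(-19) = 2117 + 3*(69 - 1*(-19))/(-53 - 19) = 2117 + 3*(69 + 19)/(-72) = 2117 + 3*(-1/72)*88 = 2117 - 11/3 = 6340/3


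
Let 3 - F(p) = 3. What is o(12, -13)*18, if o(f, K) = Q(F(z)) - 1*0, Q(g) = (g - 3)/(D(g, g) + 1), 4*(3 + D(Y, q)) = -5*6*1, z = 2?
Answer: 108/19 ≈ 5.6842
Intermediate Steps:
D(Y, q) = -21/2 (D(Y, q) = -3 + (-5*6*1)/4 = -3 + (-30*1)/4 = -3 + (1/4)*(-30) = -3 - 15/2 = -21/2)
F(p) = 0 (F(p) = 3 - 1*3 = 3 - 3 = 0)
Q(g) = 6/19 - 2*g/19 (Q(g) = (g - 3)/(-21/2 + 1) = (-3 + g)/(-19/2) = (-3 + g)*(-2/19) = 6/19 - 2*g/19)
o(f, K) = 6/19 (o(f, K) = (6/19 - 2/19*0) - 1*0 = (6/19 + 0) + 0 = 6/19 + 0 = 6/19)
o(12, -13)*18 = (6/19)*18 = 108/19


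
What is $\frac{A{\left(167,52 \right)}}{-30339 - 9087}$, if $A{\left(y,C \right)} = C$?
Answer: $- \frac{26}{19713} \approx -0.0013189$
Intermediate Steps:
$\frac{A{\left(167,52 \right)}}{-30339 - 9087} = \frac{52}{-30339 - 9087} = \frac{52}{-39426} = 52 \left(- \frac{1}{39426}\right) = - \frac{26}{19713}$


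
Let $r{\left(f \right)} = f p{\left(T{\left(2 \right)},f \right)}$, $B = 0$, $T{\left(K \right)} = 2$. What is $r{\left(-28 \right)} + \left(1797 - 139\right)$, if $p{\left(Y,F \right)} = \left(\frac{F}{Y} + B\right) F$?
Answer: $-9318$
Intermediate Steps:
$p{\left(Y,F \right)} = \frac{F^{2}}{Y}$ ($p{\left(Y,F \right)} = \left(\frac{F}{Y} + 0\right) F = \frac{F}{Y} F = \frac{F^{2}}{Y}$)
$r{\left(f \right)} = \frac{f^{3}}{2}$ ($r{\left(f \right)} = f \frac{f^{2}}{2} = \frac{f^{3}}{2}$)
$r{\left(-28 \right)} + \left(1797 - 139\right) = \frac{\left(-28\right)^{3}}{2} + \left(1797 - 139\right) = \frac{1}{2} \left(-21952\right) + 1658 = -10976 + 1658 = -9318$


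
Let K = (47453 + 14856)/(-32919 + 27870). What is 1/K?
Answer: -5049/62309 ≈ -0.081032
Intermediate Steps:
K = -62309/5049 (K = 62309/(-5049) = 62309*(-1/5049) = -62309/5049 ≈ -12.341)
1/K = 1/(-62309/5049) = -5049/62309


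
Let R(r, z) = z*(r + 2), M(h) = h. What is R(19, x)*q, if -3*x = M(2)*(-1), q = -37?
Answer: -518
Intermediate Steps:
x = ⅔ (x = -2*(-1)/3 = -⅓*(-2) = ⅔ ≈ 0.66667)
R(r, z) = z*(2 + r)
R(19, x)*q = (2*(2 + 19)/3)*(-37) = ((⅔)*21)*(-37) = 14*(-37) = -518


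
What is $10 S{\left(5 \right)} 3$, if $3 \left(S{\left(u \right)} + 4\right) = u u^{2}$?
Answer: $1130$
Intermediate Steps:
$S{\left(u \right)} = -4 + \frac{u^{3}}{3}$ ($S{\left(u \right)} = -4 + \frac{u u^{2}}{3} = -4 + \frac{u^{3}}{3}$)
$10 S{\left(5 \right)} 3 = 10 \left(-4 + \frac{5^{3}}{3}\right) 3 = 10 \left(-4 + \frac{1}{3} \cdot 125\right) 3 = 10 \left(-4 + \frac{125}{3}\right) 3 = 10 \cdot \frac{113}{3} \cdot 3 = \frac{1130}{3} \cdot 3 = 1130$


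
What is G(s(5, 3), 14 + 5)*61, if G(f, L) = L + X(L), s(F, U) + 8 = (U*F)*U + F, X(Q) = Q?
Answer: 2318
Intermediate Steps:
s(F, U) = -8 + F + F*U² (s(F, U) = -8 + ((U*F)*U + F) = -8 + ((F*U)*U + F) = -8 + (F*U² + F) = -8 + (F + F*U²) = -8 + F + F*U²)
G(f, L) = 2*L (G(f, L) = L + L = 2*L)
G(s(5, 3), 14 + 5)*61 = (2*(14 + 5))*61 = (2*19)*61 = 38*61 = 2318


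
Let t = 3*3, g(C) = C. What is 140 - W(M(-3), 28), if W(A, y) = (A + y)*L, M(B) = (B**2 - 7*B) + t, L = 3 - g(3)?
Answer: 140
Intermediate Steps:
t = 9
L = 0 (L = 3 - 1*3 = 3 - 3 = 0)
M(B) = 9 + B**2 - 7*B (M(B) = (B**2 - 7*B) + 9 = 9 + B**2 - 7*B)
W(A, y) = 0 (W(A, y) = (A + y)*0 = 0)
140 - W(M(-3), 28) = 140 - 1*0 = 140 + 0 = 140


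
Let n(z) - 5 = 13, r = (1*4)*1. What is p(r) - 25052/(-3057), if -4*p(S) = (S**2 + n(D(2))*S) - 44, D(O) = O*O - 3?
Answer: -8575/3057 ≈ -2.8050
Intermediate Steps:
r = 4 (r = 4*1 = 4)
D(O) = -3 + O**2 (D(O) = O**2 - 3 = -3 + O**2)
n(z) = 18 (n(z) = 5 + 13 = 18)
p(S) = 11 - 9*S/2 - S**2/4 (p(S) = -((S**2 + 18*S) - 44)/4 = -(-44 + S**2 + 18*S)/4 = 11 - 9*S/2 - S**2/4)
p(r) - 25052/(-3057) = (11 - 9/2*4 - 1/4*4**2) - 25052/(-3057) = (11 - 18 - 1/4*16) - 25052*(-1)/3057 = (11 - 18 - 4) - 1*(-25052/3057) = -11 + 25052/3057 = -8575/3057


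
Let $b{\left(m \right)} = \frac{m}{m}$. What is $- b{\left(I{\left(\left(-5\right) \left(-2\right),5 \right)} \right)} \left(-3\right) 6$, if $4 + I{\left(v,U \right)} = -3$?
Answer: $18$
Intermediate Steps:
$I{\left(v,U \right)} = -7$ ($I{\left(v,U \right)} = -4 - 3 = -7$)
$b{\left(m \right)} = 1$
$- b{\left(I{\left(\left(-5\right) \left(-2\right),5 \right)} \right)} \left(-3\right) 6 = - 1 \left(-3\right) 6 = - \left(-3\right) 6 = \left(-1\right) \left(-18\right) = 18$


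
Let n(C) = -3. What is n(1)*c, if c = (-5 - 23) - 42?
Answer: 210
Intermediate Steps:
c = -70 (c = -28 - 42 = -70)
n(1)*c = -3*(-70) = 210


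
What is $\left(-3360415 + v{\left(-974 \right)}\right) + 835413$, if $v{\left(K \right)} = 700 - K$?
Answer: $-2523328$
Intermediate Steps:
$\left(-3360415 + v{\left(-974 \right)}\right) + 835413 = \left(-3360415 + \left(700 - -974\right)\right) + 835413 = \left(-3360415 + \left(700 + 974\right)\right) + 835413 = \left(-3360415 + 1674\right) + 835413 = -3358741 + 835413 = -2523328$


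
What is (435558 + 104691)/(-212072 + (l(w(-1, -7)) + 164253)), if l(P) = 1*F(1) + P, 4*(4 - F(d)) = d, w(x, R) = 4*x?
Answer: -720332/63759 ≈ -11.298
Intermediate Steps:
F(d) = 4 - d/4
l(P) = 15/4 + P (l(P) = 1*(4 - 1/4*1) + P = 1*(4 - 1/4) + P = 1*(15/4) + P = 15/4 + P)
(435558 + 104691)/(-212072 + (l(w(-1, -7)) + 164253)) = (435558 + 104691)/(-212072 + ((15/4 + 4*(-1)) + 164253)) = 540249/(-212072 + ((15/4 - 4) + 164253)) = 540249/(-212072 + (-1/4 + 164253)) = 540249/(-212072 + 657011/4) = 540249/(-191277/4) = 540249*(-4/191277) = -720332/63759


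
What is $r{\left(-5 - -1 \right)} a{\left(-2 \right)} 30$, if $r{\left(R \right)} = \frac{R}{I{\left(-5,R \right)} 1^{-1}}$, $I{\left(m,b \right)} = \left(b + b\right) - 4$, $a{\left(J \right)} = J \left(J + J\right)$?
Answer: $80$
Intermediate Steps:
$a{\left(J \right)} = 2 J^{2}$ ($a{\left(J \right)} = J 2 J = 2 J^{2}$)
$I{\left(m,b \right)} = -4 + 2 b$ ($I{\left(m,b \right)} = 2 b - 4 = -4 + 2 b$)
$r{\left(R \right)} = \frac{R}{-4 + 2 R}$ ($r{\left(R \right)} = \frac{R}{\left(-4 + 2 R\right) 1^{-1}} = \frac{R}{\left(-4 + 2 R\right) 1} = \frac{R}{-4 + 2 R}$)
$r{\left(-5 - -1 \right)} a{\left(-2 \right)} 30 = \frac{-5 - -1}{2 \left(-2 - 4\right)} 2 \left(-2\right)^{2} \cdot 30 = \frac{-5 + 1}{2 \left(-2 + \left(-5 + 1\right)\right)} 2 \cdot 4 \cdot 30 = \frac{1}{2} \left(-4\right) \frac{1}{-2 - 4} \cdot 8 \cdot 30 = \frac{1}{2} \left(-4\right) \frac{1}{-6} \cdot 8 \cdot 30 = \frac{1}{2} \left(-4\right) \left(- \frac{1}{6}\right) 8 \cdot 30 = \frac{1}{3} \cdot 8 \cdot 30 = \frac{8}{3} \cdot 30 = 80$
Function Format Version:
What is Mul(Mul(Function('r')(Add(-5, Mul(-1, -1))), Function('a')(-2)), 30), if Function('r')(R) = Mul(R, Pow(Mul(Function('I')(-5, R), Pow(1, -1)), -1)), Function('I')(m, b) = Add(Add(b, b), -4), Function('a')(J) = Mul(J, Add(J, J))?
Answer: 80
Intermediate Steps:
Function('a')(J) = Mul(2, Pow(J, 2)) (Function('a')(J) = Mul(J, Mul(2, J)) = Mul(2, Pow(J, 2)))
Function('I')(m, b) = Add(-4, Mul(2, b)) (Function('I')(m, b) = Add(Mul(2, b), -4) = Add(-4, Mul(2, b)))
Function('r')(R) = Mul(R, Pow(Add(-4, Mul(2, R)), -1)) (Function('r')(R) = Mul(R, Pow(Mul(Add(-4, Mul(2, R)), Pow(1, -1)), -1)) = Mul(R, Pow(Mul(Add(-4, Mul(2, R)), 1), -1)) = Mul(R, Pow(Add(-4, Mul(2, R)), -1)))
Mul(Mul(Function('r')(Add(-5, Mul(-1, -1))), Function('a')(-2)), 30) = Mul(Mul(Mul(Rational(1, 2), Add(-5, Mul(-1, -1)), Pow(Add(-2, Add(-5, Mul(-1, -1))), -1)), Mul(2, Pow(-2, 2))), 30) = Mul(Mul(Mul(Rational(1, 2), Add(-5, 1), Pow(Add(-2, Add(-5, 1)), -1)), Mul(2, 4)), 30) = Mul(Mul(Mul(Rational(1, 2), -4, Pow(Add(-2, -4), -1)), 8), 30) = Mul(Mul(Mul(Rational(1, 2), -4, Pow(-6, -1)), 8), 30) = Mul(Mul(Mul(Rational(1, 2), -4, Rational(-1, 6)), 8), 30) = Mul(Mul(Rational(1, 3), 8), 30) = Mul(Rational(8, 3), 30) = 80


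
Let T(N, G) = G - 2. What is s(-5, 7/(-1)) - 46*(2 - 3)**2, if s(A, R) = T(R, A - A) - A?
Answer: -43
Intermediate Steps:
T(N, G) = -2 + G
s(A, R) = -2 - A (s(A, R) = (-2 + (A - A)) - A = (-2 + 0) - A = -2 - A)
s(-5, 7/(-1)) - 46*(2 - 3)**2 = (-2 - 1*(-5)) - 46*(2 - 3)**2 = (-2 + 5) - 46*(-1)**2 = 3 - 46*1 = 3 - 46 = -43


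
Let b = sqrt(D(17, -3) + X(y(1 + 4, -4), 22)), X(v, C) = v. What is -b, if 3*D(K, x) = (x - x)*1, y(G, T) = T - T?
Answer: 0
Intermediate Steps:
y(G, T) = 0
D(K, x) = 0 (D(K, x) = ((x - x)*1)/3 = (0*1)/3 = (1/3)*0 = 0)
b = 0 (b = sqrt(0 + 0) = sqrt(0) = 0)
-b = -1*0 = 0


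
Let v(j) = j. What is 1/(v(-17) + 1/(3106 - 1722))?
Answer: -1384/23527 ≈ -0.058826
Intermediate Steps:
1/(v(-17) + 1/(3106 - 1722)) = 1/(-17 + 1/(3106 - 1722)) = 1/(-17 + 1/1384) = 1/(-23527/1384) = -1384/23527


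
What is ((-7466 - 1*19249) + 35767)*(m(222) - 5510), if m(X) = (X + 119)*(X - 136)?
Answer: 215582432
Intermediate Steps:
m(X) = (-136 + X)*(119 + X) (m(X) = (119 + X)*(-136 + X) = (-136 + X)*(119 + X))
((-7466 - 1*19249) + 35767)*(m(222) - 5510) = ((-7466 - 1*19249) + 35767)*((-16184 + 222² - 17*222) - 5510) = ((-7466 - 19249) + 35767)*((-16184 + 49284 - 3774) - 5510) = (-26715 + 35767)*(29326 - 5510) = 9052*23816 = 215582432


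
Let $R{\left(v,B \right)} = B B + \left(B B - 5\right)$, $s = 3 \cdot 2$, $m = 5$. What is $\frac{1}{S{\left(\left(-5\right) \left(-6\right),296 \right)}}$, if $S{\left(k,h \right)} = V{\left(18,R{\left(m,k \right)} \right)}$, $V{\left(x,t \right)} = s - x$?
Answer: $- \frac{1}{12} \approx -0.083333$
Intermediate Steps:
$s = 6$
$R{\left(v,B \right)} = -5 + 2 B^{2}$ ($R{\left(v,B \right)} = B^{2} + \left(B^{2} - 5\right) = B^{2} + \left(-5 + B^{2}\right) = -5 + 2 B^{2}$)
$V{\left(x,t \right)} = 6 - x$
$S{\left(k,h \right)} = -12$ ($S{\left(k,h \right)} = 6 - 18 = -12$)
$\frac{1}{S{\left(\left(-5\right) \left(-6\right),296 \right)}} = \frac{1}{-12} = - \frac{1}{12}$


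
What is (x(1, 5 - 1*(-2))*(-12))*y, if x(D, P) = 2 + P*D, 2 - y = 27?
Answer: 2700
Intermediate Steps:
y = -25 (y = 2 - 1*27 = 2 - 27 = -25)
x(D, P) = 2 + D*P
(x(1, 5 - 1*(-2))*(-12))*y = ((2 + 1*(5 - 1*(-2)))*(-12))*(-25) = ((2 + 1*(5 + 2))*(-12))*(-25) = ((2 + 1*7)*(-12))*(-25) = ((2 + 7)*(-12))*(-25) = (9*(-12))*(-25) = -108*(-25) = 2700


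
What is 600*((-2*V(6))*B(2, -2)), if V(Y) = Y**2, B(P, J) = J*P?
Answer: 172800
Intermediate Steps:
600*((-2*V(6))*B(2, -2)) = 600*((-2*6**2)*(-2*2)) = 600*(-2*36*(-4)) = 600*(-72*(-4)) = 600*288 = 172800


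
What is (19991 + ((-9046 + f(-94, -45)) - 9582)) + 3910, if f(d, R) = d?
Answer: 5179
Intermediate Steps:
(19991 + ((-9046 + f(-94, -45)) - 9582)) + 3910 = (19991 + ((-9046 - 94) - 9582)) + 3910 = (19991 + (-9140 - 9582)) + 3910 = (19991 - 18722) + 3910 = 1269 + 3910 = 5179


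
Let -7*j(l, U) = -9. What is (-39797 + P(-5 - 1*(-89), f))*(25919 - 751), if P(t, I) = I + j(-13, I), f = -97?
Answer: -7028138832/7 ≈ -1.0040e+9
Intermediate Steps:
j(l, U) = 9/7 (j(l, U) = -⅐*(-9) = 9/7)
P(t, I) = 9/7 + I (P(t, I) = I + 9/7 = 9/7 + I)
(-39797 + P(-5 - 1*(-89), f))*(25919 - 751) = (-39797 + (9/7 - 97))*(25919 - 751) = (-39797 - 670/7)*25168 = -279249/7*25168 = -7028138832/7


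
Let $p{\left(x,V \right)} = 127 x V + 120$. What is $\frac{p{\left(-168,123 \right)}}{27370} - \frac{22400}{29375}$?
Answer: $- \frac{13512904}{139825} \approx -96.642$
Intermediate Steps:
$p{\left(x,V \right)} = 120 + 127 V x$ ($p{\left(x,V \right)} = 127 V x + 120 = 120 + 127 V x$)
$\frac{p{\left(-168,123 \right)}}{27370} - \frac{22400}{29375} = \frac{120 + 127 \cdot 123 \left(-168\right)}{27370} - \frac{22400}{29375} = \left(120 - 2624328\right) \frac{1}{27370} - \frac{896}{1175} = \left(-2624208\right) \frac{1}{27370} - \frac{896}{1175} = - \frac{57048}{595} - \frac{896}{1175} = - \frac{13512904}{139825}$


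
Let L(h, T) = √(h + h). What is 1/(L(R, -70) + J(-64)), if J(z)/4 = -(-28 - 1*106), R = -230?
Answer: 134/71939 - I*√115/143878 ≈ 0.0018627 - 7.4534e-5*I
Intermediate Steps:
J(z) = 536 (J(z) = 4*(-(-28 - 1*106)) = 4*(-(-28 - 106)) = 4*(-1*(-134)) = 4*134 = 536)
L(h, T) = √2*√h (L(h, T) = √(2*h) = √2*√h)
1/(L(R, -70) + J(-64)) = 1/(√2*√(-230) + 536) = 1/(√2*(I*√230) + 536) = 1/(2*I*√115 + 536) = 1/(536 + 2*I*√115)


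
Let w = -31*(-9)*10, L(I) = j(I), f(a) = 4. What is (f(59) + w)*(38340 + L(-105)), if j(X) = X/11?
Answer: 107095290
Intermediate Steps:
j(X) = X/11 (j(X) = X*(1/11) = X/11)
L(I) = I/11
w = 2790 (w = 279*10 = 2790)
(f(59) + w)*(38340 + L(-105)) = (4 + 2790)*(38340 + (1/11)*(-105)) = 2794*(38340 - 105/11) = 2794*(421635/11) = 107095290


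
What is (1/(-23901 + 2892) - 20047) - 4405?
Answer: -513712069/21009 ≈ -24452.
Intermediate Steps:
(1/(-23901 + 2892) - 20047) - 4405 = (1/(-21009) - 20047) - 4405 = (-1/21009 - 20047) - 4405 = -421167424/21009 - 4405 = -513712069/21009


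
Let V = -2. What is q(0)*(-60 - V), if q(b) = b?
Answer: 0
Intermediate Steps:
q(0)*(-60 - V) = 0*(-60 - 1*(-2)) = 0*(-60 + 2) = 0*(-58) = 0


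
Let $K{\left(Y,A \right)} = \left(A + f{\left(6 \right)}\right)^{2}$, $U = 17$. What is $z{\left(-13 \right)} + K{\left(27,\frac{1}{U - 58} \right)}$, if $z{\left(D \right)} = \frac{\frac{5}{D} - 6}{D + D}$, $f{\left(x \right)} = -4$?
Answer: $\frac{9341573}{568178} \approx 16.441$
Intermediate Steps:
$K{\left(Y,A \right)} = \left(-4 + A\right)^{2}$ ($K{\left(Y,A \right)} = \left(A - 4\right)^{2} = \left(-4 + A\right)^{2}$)
$z{\left(D \right)} = \frac{-6 + \frac{5}{D}}{2 D}$
$z{\left(-13 \right)} + K{\left(27,\frac{1}{U - 58} \right)} = \frac{5 - -78}{2 \cdot 169} + \left(-4 + \frac{1}{17 - 58}\right)^{2} = \frac{1}{2} \cdot \frac{1}{169} \left(5 + 78\right) + \left(-4 + \frac{1}{-41}\right)^{2} = \frac{1}{2} \cdot \frac{1}{169} \cdot 83 + \left(-4 - \frac{1}{41}\right)^{2} = \frac{83}{338} + \left(- \frac{165}{41}\right)^{2} = \frac{83}{338} + \frac{27225}{1681} = \frac{9341573}{568178}$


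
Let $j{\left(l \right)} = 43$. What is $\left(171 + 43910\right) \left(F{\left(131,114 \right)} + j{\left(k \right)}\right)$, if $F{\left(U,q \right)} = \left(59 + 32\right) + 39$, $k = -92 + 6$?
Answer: $7626013$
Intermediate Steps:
$k = -86$
$F{\left(U,q \right)} = 130$ ($F{\left(U,q \right)} = 91 + 39 = 130$)
$\left(171 + 43910\right) \left(F{\left(131,114 \right)} + j{\left(k \right)}\right) = \left(171 + 43910\right) \left(130 + 43\right) = 44081 \cdot 173 = 7626013$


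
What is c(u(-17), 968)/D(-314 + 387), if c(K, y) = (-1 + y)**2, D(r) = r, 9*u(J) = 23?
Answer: 935089/73 ≈ 12809.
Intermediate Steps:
u(J) = 23/9 (u(J) = (1/9)*23 = 23/9)
c(u(-17), 968)/D(-314 + 387) = (-1 + 968)**2/(-314 + 387) = 967**2/73 = 935089*(1/73) = 935089/73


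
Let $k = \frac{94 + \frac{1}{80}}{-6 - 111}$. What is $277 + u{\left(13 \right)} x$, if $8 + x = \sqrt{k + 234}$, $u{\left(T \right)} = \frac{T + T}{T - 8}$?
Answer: $\frac{1177}{5} + \frac{11 \sqrt{1172535}}{150} \approx 314.81$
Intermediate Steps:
$u{\left(T \right)} = \frac{2 T}{-8 + T}$
$k = - \frac{2507}{3120}$ ($k = \frac{94 + \frac{1}{80}}{-117} = \frac{7521}{80} \left(- \frac{1}{117}\right) = - \frac{2507}{3120} \approx -0.80353$)
$x = -8 + \frac{11 \sqrt{1172535}}{780}$ ($x = -8 + \sqrt{- \frac{2507}{3120} + 234} = -8 + \sqrt{\frac{727573}{3120}} = -8 + \frac{11 \sqrt{1172535}}{780} \approx 7.2708$)
$277 + u{\left(13 \right)} x = 277 + 2 \cdot 13 \frac{1}{-8 + 13} \left(-8 + \frac{11 \sqrt{1172535}}{780}\right) = 277 + 2 \cdot 13 \cdot \frac{1}{5} \left(-8 + \frac{11 \sqrt{1172535}}{780}\right) = 277 + \frac{26 \left(-8 + \frac{11 \sqrt{1172535}}{780}\right)}{5} = 277 - \left(\frac{208}{5} - \frac{11 \sqrt{1172535}}{150}\right) = \frac{1177}{5} + \frac{11 \sqrt{1172535}}{150}$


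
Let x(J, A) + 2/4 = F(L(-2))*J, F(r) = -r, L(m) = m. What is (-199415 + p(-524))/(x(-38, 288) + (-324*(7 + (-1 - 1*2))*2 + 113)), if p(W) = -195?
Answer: 399220/5111 ≈ 78.110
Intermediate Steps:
x(J, A) = -½ + 2*J (x(J, A) = -½ + (-1*(-2))*J = -½ + 2*J)
(-199415 + p(-524))/(x(-38, 288) + (-324*(7 + (-1 - 1*2))*2 + 113)) = (-199415 - 195)/((-½ + 2*(-38)) + (-324*(7 + (-1 - 1*2))*2 + 113)) = -199610/((-½ - 76) + (-324*(7 + (-1 - 2))*2 + 113)) = -199610/(-153/2 + (-324*(7 - 3)*2 + 113)) = -199610/(-153/2 + (-1296*2 + 113)) = -199610/(-153/2 + (-324*8 + 113)) = -199610/(-153/2 + (-2592 + 113)) = -199610/(-153/2 - 2479) = -199610/(-5111/2) = -199610*(-2/5111) = 399220/5111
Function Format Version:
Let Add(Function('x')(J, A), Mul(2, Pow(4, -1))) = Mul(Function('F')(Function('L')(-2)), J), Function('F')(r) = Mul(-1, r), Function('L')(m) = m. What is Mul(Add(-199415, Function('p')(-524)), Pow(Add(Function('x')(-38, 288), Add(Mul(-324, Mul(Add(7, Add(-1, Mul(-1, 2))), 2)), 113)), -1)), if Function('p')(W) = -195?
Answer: Rational(399220, 5111) ≈ 78.110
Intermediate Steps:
Function('x')(J, A) = Add(Rational(-1, 2), Mul(2, J)) (Function('x')(J, A) = Add(Rational(-1, 2), Mul(Mul(-1, -2), J)) = Add(Rational(-1, 2), Mul(2, J)))
Mul(Add(-199415, Function('p')(-524)), Pow(Add(Function('x')(-38, 288), Add(Mul(-324, Mul(Add(7, Add(-1, Mul(-1, 2))), 2)), 113)), -1)) = Mul(Add(-199415, -195), Pow(Add(Add(Rational(-1, 2), Mul(2, -38)), Add(Mul(-324, Mul(Add(7, Add(-1, Mul(-1, 2))), 2)), 113)), -1)) = Mul(-199610, Pow(Add(Add(Rational(-1, 2), -76), Add(Mul(-324, Mul(Add(7, Add(-1, -2)), 2)), 113)), -1)) = Mul(-199610, Pow(Add(Rational(-153, 2), Add(Mul(-324, Mul(Add(7, -3), 2)), 113)), -1)) = Mul(-199610, Pow(Add(Rational(-153, 2), Add(Mul(-324, Mul(4, 2)), 113)), -1)) = Mul(-199610, Pow(Add(Rational(-153, 2), Add(Mul(-324, 8), 113)), -1)) = Mul(-199610, Pow(Add(Rational(-153, 2), Add(-2592, 113)), -1)) = Mul(-199610, Pow(Add(Rational(-153, 2), -2479), -1)) = Mul(-199610, Pow(Rational(-5111, 2), -1)) = Mul(-199610, Rational(-2, 5111)) = Rational(399220, 5111)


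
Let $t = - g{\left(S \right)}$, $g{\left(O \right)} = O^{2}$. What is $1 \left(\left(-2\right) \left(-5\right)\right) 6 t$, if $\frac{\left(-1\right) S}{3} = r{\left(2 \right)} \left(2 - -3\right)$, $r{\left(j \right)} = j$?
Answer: $-54000$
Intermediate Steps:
$S = -30$ ($S = - 3 \cdot 2 \left(2 - -3\right) = - 3 \cdot 2 \left(2 + 3\right) = - 3 \cdot 2 \cdot 5 = \left(-3\right) 10 = -30$)
$t = -900$ ($t = - \left(-30\right)^{2} = \left(-1\right) 900 = -900$)
$1 \left(\left(-2\right) \left(-5\right)\right) 6 t = 1 \left(\left(-2\right) \left(-5\right)\right) 6 \left(-900\right) = 1 \cdot 10 \cdot 6 \left(-900\right) = 10 \cdot 6 \left(-900\right) = 60 \left(-900\right) = -54000$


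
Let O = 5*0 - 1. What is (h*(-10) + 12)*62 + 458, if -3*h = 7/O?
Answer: -734/3 ≈ -244.67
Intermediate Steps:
O = -1 (O = 0 - 1 = -1)
h = 7/3 (h = -7/(3*(-1)) = -7*(-1)/3 = -⅓*(-7) = 7/3 ≈ 2.3333)
(h*(-10) + 12)*62 + 458 = ((7/3)*(-10) + 12)*62 + 458 = (-70/3 + 12)*62 + 458 = -34/3*62 + 458 = -2108/3 + 458 = -734/3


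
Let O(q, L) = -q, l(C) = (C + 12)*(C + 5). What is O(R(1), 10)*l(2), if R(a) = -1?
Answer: 98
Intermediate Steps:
l(C) = (5 + C)*(12 + C) (l(C) = (12 + C)*(5 + C) = (5 + C)*(12 + C))
O(R(1), 10)*l(2) = (-1*(-1))*(60 + 2**2 + 17*2) = 1*(60 + 4 + 34) = 1*98 = 98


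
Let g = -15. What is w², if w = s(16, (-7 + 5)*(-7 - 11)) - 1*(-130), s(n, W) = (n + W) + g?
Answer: 27889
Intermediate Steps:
s(n, W) = -15 + W + n (s(n, W) = (n + W) - 15 = (W + n) - 15 = -15 + W + n)
w = 167 (w = (-15 + (-7 + 5)*(-7 - 11) + 16) - 1*(-130) = (-15 - 2*(-18) + 16) + 130 = (-15 + 36 + 16) + 130 = 37 + 130 = 167)
w² = 167² = 27889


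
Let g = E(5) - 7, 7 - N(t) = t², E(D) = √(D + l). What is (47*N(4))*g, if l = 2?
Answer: 2961 - 423*√7 ≈ 1841.8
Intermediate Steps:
E(D) = √(2 + D) (E(D) = √(D + 2) = √(2 + D))
N(t) = 7 - t²
g = -7 + √7 (g = √(2 + 5) - 7 = √7 - 7 = -7 + √7 ≈ -4.3542)
(47*N(4))*g = (47*(7 - 1*4²))*(-7 + √7) = (47*(7 - 1*16))*(-7 + √7) = (47*(7 - 16))*(-7 + √7) = (47*(-9))*(-7 + √7) = -423*(-7 + √7) = 2961 - 423*√7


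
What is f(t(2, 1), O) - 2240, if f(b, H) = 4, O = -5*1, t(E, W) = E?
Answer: -2236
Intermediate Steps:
O = -5
f(t(2, 1), O) - 2240 = 4 - 2240 = -2236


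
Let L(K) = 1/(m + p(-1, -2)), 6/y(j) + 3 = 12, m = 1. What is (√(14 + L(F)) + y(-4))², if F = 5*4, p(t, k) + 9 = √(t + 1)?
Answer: 1031/72 + √222/3 ≈ 19.286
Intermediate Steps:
y(j) = ⅔ (y(j) = 6/(-3 + 12) = 6/9 = 6*(⅑) = ⅔)
p(t, k) = -9 + √(1 + t) (p(t, k) = -9 + √(t + 1) = -9 + √(1 + t))
F = 20
L(K) = -⅛ (L(K) = 1/(1 + (-9 + √(1 - 1))) = 1/(1 + (-9 + √0)) = 1/(1 + (-9 + 0)) = 1/(1 - 9) = 1/(-8) = -⅛)
(√(14 + L(F)) + y(-4))² = (√(14 - ⅛) + ⅔)² = (√(111/8) + ⅔)² = (√222/4 + ⅔)² = (⅔ + √222/4)²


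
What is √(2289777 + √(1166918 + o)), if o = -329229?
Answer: √(2289777 + √837689) ≈ 1513.5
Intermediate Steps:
√(2289777 + √(1166918 + o)) = √(2289777 + √(1166918 - 329229)) = √(2289777 + √837689)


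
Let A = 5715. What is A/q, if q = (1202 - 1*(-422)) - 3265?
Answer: -1905/547 ≈ -3.4826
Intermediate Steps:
q = -1641 (q = (1202 + 422) - 3265 = 1624 - 3265 = -1641)
A/q = 5715/(-1641) = 5715*(-1/1641) = -1905/547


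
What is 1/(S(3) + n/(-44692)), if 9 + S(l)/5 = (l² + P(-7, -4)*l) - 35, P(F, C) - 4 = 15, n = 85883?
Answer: 44692/4830237 ≈ 0.0092525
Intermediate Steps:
P(F, C) = 19 (P(F, C) = 4 + 15 = 19)
S(l) = -220 + 5*l² + 95*l (S(l) = -45 + 5*((l² + 19*l) - 35) = -45 + 5*(-35 + l² + 19*l) = -45 + (-175 + 5*l² + 95*l) = -220 + 5*l² + 95*l)
1/(S(3) + n/(-44692)) = 1/((-220 + 5*3² + 95*3) + 85883/(-44692)) = 1/((-220 + 5*9 + 285) + 85883*(-1/44692)) = 1/((-220 + 45 + 285) - 85883/44692) = 1/(110 - 85883/44692) = 1/(4830237/44692) = 44692/4830237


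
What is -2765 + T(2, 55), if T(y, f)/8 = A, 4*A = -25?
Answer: -2815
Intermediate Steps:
A = -25/4 (A = (¼)*(-25) = -25/4 ≈ -6.2500)
T(y, f) = -50 (T(y, f) = 8*(-25/4) = -50)
-2765 + T(2, 55) = -2765 - 50 = -2815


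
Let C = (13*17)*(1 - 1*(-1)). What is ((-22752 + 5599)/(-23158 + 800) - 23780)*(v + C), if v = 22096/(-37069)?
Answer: -621369330088641/59199193 ≈ -1.0496e+7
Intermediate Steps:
v = -22096/37069 (v = 22096*(-1/37069) = -22096/37069 ≈ -0.59608)
C = 442 (C = 221*(1 + 1) = 221*2 = 442)
((-22752 + 5599)/(-23158 + 800) - 23780)*(v + C) = ((-22752 + 5599)/(-23158 + 800) - 23780)*(-22096/37069 + 442) = (-17153/(-22358) - 23780)*(16362402/37069) = (-17153*(-1/22358) - 23780)*(16362402/37069) = (17153/22358 - 23780)*(16362402/37069) = -531656087/22358*16362402/37069 = -621369330088641/59199193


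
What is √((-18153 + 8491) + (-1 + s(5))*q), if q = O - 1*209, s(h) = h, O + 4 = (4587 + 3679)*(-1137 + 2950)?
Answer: √59934518 ≈ 7741.7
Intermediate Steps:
O = 14986254 (O = -4 + (4587 + 3679)*(-1137 + 2950) = -4 + 8266*1813 = -4 + 14986258 = 14986254)
q = 14986045 (q = 14986254 - 1*209 = 14986254 - 209 = 14986045)
√((-18153 + 8491) + (-1 + s(5))*q) = √((-18153 + 8491) + (-1 + 5)*14986045) = √(-9662 + 4*14986045) = √(-9662 + 59944180) = √59934518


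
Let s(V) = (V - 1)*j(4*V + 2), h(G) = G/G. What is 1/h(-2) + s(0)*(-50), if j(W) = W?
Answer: 101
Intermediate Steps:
h(G) = 1
s(V) = (-1 + V)*(2 + 4*V) (s(V) = (V - 1)*(4*V + 2) = (-1 + V)*(2 + 4*V))
1/h(-2) + s(0)*(-50) = 1/1 + (2*(1 + 2*0)*(-1 + 0))*(-50) = 1 + (2*(1 + 0)*(-1))*(-50) = 1 + (2*1*(-1))*(-50) = 1 - 2*(-50) = 1 + 100 = 101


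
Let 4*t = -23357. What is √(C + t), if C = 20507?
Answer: 3*√6519/2 ≈ 121.11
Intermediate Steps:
t = -23357/4 (t = (¼)*(-23357) = -23357/4 ≈ -5839.3)
√(C + t) = √(20507 - 23357/4) = √(58671/4) = 3*√6519/2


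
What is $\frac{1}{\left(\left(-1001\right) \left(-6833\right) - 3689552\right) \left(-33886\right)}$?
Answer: $- \frac{1}{106750421966} \approx -9.3676 \cdot 10^{-12}$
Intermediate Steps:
$\frac{1}{\left(\left(-1001\right) \left(-6833\right) - 3689552\right) \left(-33886\right)} = \frac{1}{6839833 - 3689552} \left(- \frac{1}{33886}\right) = \frac{1}{3150281} \left(- \frac{1}{33886}\right) = - \frac{1}{106750421966}$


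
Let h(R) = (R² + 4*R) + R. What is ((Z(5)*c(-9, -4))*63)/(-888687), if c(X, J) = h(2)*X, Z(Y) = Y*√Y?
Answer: 4410*√5/98743 ≈ 0.099866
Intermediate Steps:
Z(Y) = Y^(3/2)
h(R) = R² + 5*R
c(X, J) = 14*X (c(X, J) = (2*(5 + 2))*X = (2*7)*X = 14*X)
((Z(5)*c(-9, -4))*63)/(-888687) = ((5^(3/2)*(14*(-9)))*63)/(-888687) = (((5*√5)*(-126))*63)*(-1/888687) = (-630*√5*63)*(-1/888687) = -39690*√5*(-1/888687) = 4410*√5/98743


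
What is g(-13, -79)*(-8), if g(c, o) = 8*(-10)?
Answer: 640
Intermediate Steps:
g(c, o) = -80
g(-13, -79)*(-8) = -80*(-8) = 640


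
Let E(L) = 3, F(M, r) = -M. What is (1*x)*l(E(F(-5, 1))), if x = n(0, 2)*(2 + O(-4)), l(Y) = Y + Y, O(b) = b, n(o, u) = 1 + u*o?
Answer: -12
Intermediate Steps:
n(o, u) = 1 + o*u
l(Y) = 2*Y
x = -2 (x = (1 + 0*2)*(2 - 4) = (1 + 0)*(-2) = 1*(-2) = -2)
(1*x)*l(E(F(-5, 1))) = (1*(-2))*(2*3) = -2*6 = -12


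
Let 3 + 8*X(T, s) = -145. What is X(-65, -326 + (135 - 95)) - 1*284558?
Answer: -569153/2 ≈ -2.8458e+5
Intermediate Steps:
X(T, s) = -37/2 (X(T, s) = -3/8 + (⅛)*(-145) = -3/8 - 145/8 = -37/2)
X(-65, -326 + (135 - 95)) - 1*284558 = -37/2 - 1*284558 = -37/2 - 284558 = -569153/2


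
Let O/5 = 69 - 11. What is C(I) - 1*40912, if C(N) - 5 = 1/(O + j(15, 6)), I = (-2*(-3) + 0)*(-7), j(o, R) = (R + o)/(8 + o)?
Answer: -273708714/6691 ≈ -40907.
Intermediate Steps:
j(o, R) = (R + o)/(8 + o)
I = -42 (I = (6 + 0)*(-7) = 6*(-7) = -42)
O = 290 (O = 5*(69 - 11) = 5*58 = 290)
C(N) = 33478/6691 (C(N) = 5 + 1/(290 + (6 + 15)/(8 + 15)) = 5 + 1/(290 + 21/23) = 5 + 1/(6691/23) = 5 + 23/6691 = 33478/6691)
C(I) - 1*40912 = 33478/6691 - 1*40912 = 33478/6691 - 40912 = -273708714/6691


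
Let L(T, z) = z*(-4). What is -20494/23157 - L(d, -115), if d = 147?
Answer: -10672714/23157 ≈ -460.88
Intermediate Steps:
L(T, z) = -4*z
-20494/23157 - L(d, -115) = -20494/23157 - (-4)*(-115) = -20494*1/23157 - 1*460 = -20494/23157 - 460 = -10672714/23157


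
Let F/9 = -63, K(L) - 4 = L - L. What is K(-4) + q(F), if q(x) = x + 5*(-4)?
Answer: -583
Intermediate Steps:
K(L) = 4 (K(L) = 4 + (L - L) = 4 + 0 = 4)
F = -567 (F = 9*(-63) = -567)
q(x) = -20 + x (q(x) = x - 20 = -20 + x)
K(-4) + q(F) = 4 + (-20 - 567) = 4 - 587 = -583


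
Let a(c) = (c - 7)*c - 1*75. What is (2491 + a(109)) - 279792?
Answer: -266258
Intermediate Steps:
a(c) = -75 + c*(-7 + c) (a(c) = (-7 + c)*c - 75 = c*(-7 + c) - 75 = -75 + c*(-7 + c))
(2491 + a(109)) - 279792 = (2491 + (-75 + 109**2 - 7*109)) - 279792 = (2491 + (-75 + 11881 - 763)) - 279792 = (2491 + 11043) - 279792 = 13534 - 279792 = -266258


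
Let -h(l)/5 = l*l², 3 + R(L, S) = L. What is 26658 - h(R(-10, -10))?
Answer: 15673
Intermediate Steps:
R(L, S) = -3 + L
h(l) = -5*l³ (h(l) = -5*l*l² = -5*l³)
26658 - h(R(-10, -10)) = 26658 - (-5)*(-3 - 10)³ = 26658 - (-5)*(-13)³ = 26658 - (-5)*(-2197) = 26658 - 1*10985 = 26658 - 10985 = 15673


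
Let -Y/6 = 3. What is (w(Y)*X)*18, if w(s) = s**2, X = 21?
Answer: 122472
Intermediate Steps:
Y = -18 (Y = -6*3 = -18)
(w(Y)*X)*18 = ((-18)**2*21)*18 = (324*21)*18 = 6804*18 = 122472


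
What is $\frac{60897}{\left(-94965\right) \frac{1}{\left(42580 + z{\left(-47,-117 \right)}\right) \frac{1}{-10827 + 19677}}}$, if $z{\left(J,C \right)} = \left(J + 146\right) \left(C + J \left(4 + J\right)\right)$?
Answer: $- \frac{2345305862}{140073375} \approx -16.743$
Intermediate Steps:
$z{\left(J,C \right)} = \left(146 + J\right) \left(C + J \left(4 + J\right)\right)$
$\frac{60897}{\left(-94965\right) \frac{1}{\left(42580 + z{\left(-47,-117 \right)}\right) \frac{1}{-10827 + 19677}}} = \frac{60897}{\left(-94965\right) \frac{1}{\left(42580 + \left(\left(-47\right)^{3} + 146 \left(-117\right) + 150 \left(-47\right)^{2} + 584 \left(-47\right) - -5499\right)\right) \frac{1}{-10827 + 19677}}} = \frac{60897}{\left(-94965\right) \frac{1}{\left(42580 - -188496\right) \frac{1}{8850}}} = \frac{60897}{\left(-94965\right) \frac{1}{\left(42580 + 188496\right) \frac{1}{8850}}} = \frac{60897}{\left(-94965\right) \frac{1}{231076 \cdot \frac{1}{8850}}} = \frac{60897}{\left(-94965\right) \frac{1}{\frac{115538}{4425}}} = \frac{60897}{\left(-94965\right) \frac{4425}{115538}} = \frac{60897}{- \frac{420220125}{115538}} = 60897 \left(- \frac{115538}{420220125}\right) = - \frac{2345305862}{140073375}$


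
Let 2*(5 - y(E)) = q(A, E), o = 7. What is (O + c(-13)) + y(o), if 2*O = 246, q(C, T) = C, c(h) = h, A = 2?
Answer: 114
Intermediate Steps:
y(E) = 4 (y(E) = 5 - ½*2 = 5 - 1 = 4)
O = 123 (O = (½)*246 = 123)
(O + c(-13)) + y(o) = (123 - 13) + 4 = 110 + 4 = 114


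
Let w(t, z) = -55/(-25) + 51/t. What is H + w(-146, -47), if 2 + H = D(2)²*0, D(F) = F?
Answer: -109/730 ≈ -0.14932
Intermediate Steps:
w(t, z) = 11/5 + 51/t (w(t, z) = -55*(-1/25) + 51/t = 11/5 + 51/t)
H = -2 (H = -2 + 2²*0 = -2 + 4*0 = -2 + 0 = -2)
H + w(-146, -47) = -2 + (11/5 + 51/(-146)) = -2 + (11/5 + 51*(-1/146)) = -2 + (11/5 - 51/146) = -2 + 1351/730 = -109/730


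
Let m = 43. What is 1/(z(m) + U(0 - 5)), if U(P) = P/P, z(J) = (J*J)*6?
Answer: 1/11095 ≈ 9.0131e-5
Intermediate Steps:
z(J) = 6*J² (z(J) = J²*6 = 6*J²)
U(P) = 1
1/(z(m) + U(0 - 5)) = 1/(6*43² + 1) = 1/(6*1849 + 1) = 1/(11094 + 1) = 1/11095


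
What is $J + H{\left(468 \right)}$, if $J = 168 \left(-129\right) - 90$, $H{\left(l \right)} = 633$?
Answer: $-21129$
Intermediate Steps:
$J = -21762$ ($J = -21672 - 90 = -21762$)
$J + H{\left(468 \right)} = -21762 + 633 = -21129$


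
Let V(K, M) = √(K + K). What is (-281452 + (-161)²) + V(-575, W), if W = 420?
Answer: -255531 + 5*I*√46 ≈ -2.5553e+5 + 33.912*I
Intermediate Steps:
V(K, M) = √2*√K (V(K, M) = √(2*K) = √2*√K)
(-281452 + (-161)²) + V(-575, W) = (-281452 + (-161)²) + √2*√(-575) = (-281452 + 25921) + √2*(5*I*√23) = -255531 + 5*I*√46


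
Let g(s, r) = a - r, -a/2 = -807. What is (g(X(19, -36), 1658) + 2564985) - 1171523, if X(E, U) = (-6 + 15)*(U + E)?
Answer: 1393418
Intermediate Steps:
a = 1614 (a = -2*(-807) = 1614)
X(E, U) = 9*E + 9*U (X(E, U) = 9*(E + U) = 9*E + 9*U)
g(s, r) = 1614 - r
(g(X(19, -36), 1658) + 2564985) - 1171523 = ((1614 - 1*1658) + 2564985) - 1171523 = ((1614 - 1658) + 2564985) - 1171523 = (-44 + 2564985) - 1171523 = 2564941 - 1171523 = 1393418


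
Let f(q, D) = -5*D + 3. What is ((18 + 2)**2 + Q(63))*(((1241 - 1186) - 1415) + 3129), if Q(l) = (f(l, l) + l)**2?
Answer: 110387369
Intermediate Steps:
f(q, D) = 3 - 5*D
Q(l) = (3 - 4*l)**2 (Q(l) = ((3 - 5*l) + l)**2 = (3 - 4*l)**2)
((18 + 2)**2 + Q(63))*(((1241 - 1186) - 1415) + 3129) = ((18 + 2)**2 + (-3 + 4*63)**2)*(((1241 - 1186) - 1415) + 3129) = (20**2 + (-3 + 252)**2)*((55 - 1415) + 3129) = (400 + 249**2)*(-1360 + 3129) = (400 + 62001)*1769 = 62401*1769 = 110387369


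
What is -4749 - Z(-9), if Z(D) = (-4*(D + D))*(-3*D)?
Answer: -6693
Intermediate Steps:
Z(D) = 24*D**2 (Z(D) = (-8*D)*(-3*D) = 24*D**2)
-4749 - Z(-9) = -4749 - 24*(-9)**2 = -4749 - 24*81 = -4749 - 1*1944 = -4749 - 1944 = -6693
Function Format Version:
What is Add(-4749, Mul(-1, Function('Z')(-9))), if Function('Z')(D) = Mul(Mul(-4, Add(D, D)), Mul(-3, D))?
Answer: -6693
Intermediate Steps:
Function('Z')(D) = Mul(24, Pow(D, 2)) (Function('Z')(D) = Mul(Mul(-4, Mul(2, D)), Mul(-3, D)) = Mul(Mul(-8, D), Mul(-3, D)) = Mul(24, Pow(D, 2)))
Add(-4749, Mul(-1, Function('Z')(-9))) = Add(-4749, Mul(-1, Mul(24, Pow(-9, 2)))) = Add(-4749, Mul(-1, Mul(24, 81))) = Add(-4749, Mul(-1, 1944)) = Add(-4749, -1944) = -6693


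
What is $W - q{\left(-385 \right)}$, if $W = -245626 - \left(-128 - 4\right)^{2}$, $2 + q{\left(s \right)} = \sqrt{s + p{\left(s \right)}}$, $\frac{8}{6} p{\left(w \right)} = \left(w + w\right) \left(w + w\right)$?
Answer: $-263048 - \sqrt{444290} \approx -2.6371 \cdot 10^{5}$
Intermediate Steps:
$p{\left(w \right)} = 3 w^{2}$ ($p{\left(w \right)} = \frac{3 \left(w + w\right) \left(w + w\right)}{4} = \frac{3 \cdot 2 w 2 w}{4} = \frac{3 \cdot 4 w^{2}}{4} = 3 w^{2}$)
$q{\left(s \right)} = -2 + \sqrt{s + 3 s^{2}}$
$W = -263050$ ($W = -245626 - \left(-132\right)^{2} = -245626 - 17424 = -263050$)
$W - q{\left(-385 \right)} = -263050 - \left(-2 + \sqrt{- 385 \left(1 + 3 \left(-385\right)\right)}\right) = -263050 - \left(-2 + \sqrt{- 385 \left(1 - 1155\right)}\right) = -263050 - \left(-2 + \sqrt{\left(-385\right) \left(-1154\right)}\right) = -263050 - \left(-2 + \sqrt{444290}\right) = -263050 + \left(2 - \sqrt{444290}\right) = -263048 - \sqrt{444290}$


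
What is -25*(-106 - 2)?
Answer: 2700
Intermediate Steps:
-25*(-106 - 2) = -25*(-108) = 2700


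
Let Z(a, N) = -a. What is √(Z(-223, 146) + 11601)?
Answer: 4*√739 ≈ 108.74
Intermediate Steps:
√(Z(-223, 146) + 11601) = √(-1*(-223) + 11601) = √(223 + 11601) = √11824 = 4*√739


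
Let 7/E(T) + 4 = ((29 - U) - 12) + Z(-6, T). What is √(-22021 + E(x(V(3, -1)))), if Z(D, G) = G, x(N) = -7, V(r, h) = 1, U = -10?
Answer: I*√352329/4 ≈ 148.39*I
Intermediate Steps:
E(T) = 7/(23 + T) (E(T) = 7/(-4 + (((29 - 1*(-10)) - 12) + T)) = 7/(-4 + (((29 + 10) - 12) + T)) = 7/(-4 + ((39 - 12) + T)) = 7/(-4 + (27 + T)) = 7/(23 + T))
√(-22021 + E(x(V(3, -1)))) = √(-22021 + 7/(23 - 7)) = √(-22021 + 7/16) = √(-352329/16) = I*√352329/4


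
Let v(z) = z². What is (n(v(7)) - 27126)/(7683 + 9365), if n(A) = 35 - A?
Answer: -6785/4262 ≈ -1.5920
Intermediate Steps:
(n(v(7)) - 27126)/(7683 + 9365) = ((35 - 1*7²) - 27126)/(7683 + 9365) = ((35 - 1*49) - 27126)/17048 = ((35 - 49) - 27126)*(1/17048) = (-14 - 27126)*(1/17048) = -27140*1/17048 = -6785/4262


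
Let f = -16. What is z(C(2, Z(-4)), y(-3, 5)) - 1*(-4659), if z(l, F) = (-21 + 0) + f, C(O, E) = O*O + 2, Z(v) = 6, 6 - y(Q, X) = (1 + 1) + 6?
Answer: 4622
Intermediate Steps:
y(Q, X) = -2 (y(Q, X) = 6 - ((1 + 1) + 6) = 6 - (2 + 6) = 6 - 1*8 = 6 - 8 = -2)
C(O, E) = 2 + O² (C(O, E) = O² + 2 = 2 + O²)
z(l, F) = -37 (z(l, F) = (-21 + 0) - 16 = -21 - 16 = -37)
z(C(2, Z(-4)), y(-3, 5)) - 1*(-4659) = -37 - 1*(-4659) = -37 + 4659 = 4622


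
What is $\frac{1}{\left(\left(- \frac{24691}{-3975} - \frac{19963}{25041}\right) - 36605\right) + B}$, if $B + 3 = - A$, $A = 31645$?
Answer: $- \frac{33179325}{2264408824423} \approx -1.4653 \cdot 10^{-5}$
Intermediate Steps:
$B = -31648$ ($B = -3 - 31645 = -31648$)
$\frac{1}{\left(\left(- \frac{24691}{-3975} - \frac{19963}{25041}\right) - 36605\right) + B} = \frac{1}{\left(\left(- \frac{24691}{-3975} - \frac{19963}{25041}\right) - 36605\right) - 31648} = \frac{1}{\left(\left(\left(-24691\right) \left(- \frac{1}{3975}\right) - \frac{19963}{25041}\right) - 36605\right) - 31648} = \frac{1}{\left(\left(\frac{24691}{3975} - \frac{19963}{25041}\right) - 36605\right) - 31648} = \frac{1}{\left(\frac{179644802}{33179325} - 36605\right) - 31648} = \frac{1}{- \frac{1214349546823}{33179325} - 31648} = \frac{1}{- \frac{2264408824423}{33179325}} = - \frac{33179325}{2264408824423}$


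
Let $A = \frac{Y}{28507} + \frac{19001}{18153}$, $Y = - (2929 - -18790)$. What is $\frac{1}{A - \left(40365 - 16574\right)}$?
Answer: $- \frac{517487571}{12311399405161} \approx -4.2033 \cdot 10^{-5}$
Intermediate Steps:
$Y = -21719$ ($Y = - (2929 + 18790) = \left(-1\right) 21719 = -21719$)
$A = \frac{147396500}{517487571}$ ($A = - \frac{21719}{28507} + \frac{19001}{18153} = \frac{147396500}{517487571} \approx 0.28483$)
$\frac{1}{A - \left(40365 - 16574\right)} = \frac{1}{\frac{147396500}{517487571} - \left(40365 - 16574\right)} = \frac{1}{\frac{147396500}{517487571} - 23791} = \frac{1}{- \frac{12311399405161}{517487571}} = - \frac{517487571}{12311399405161}$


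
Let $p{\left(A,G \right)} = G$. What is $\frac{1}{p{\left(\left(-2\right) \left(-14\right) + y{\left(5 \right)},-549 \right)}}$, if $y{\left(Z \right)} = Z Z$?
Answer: $- \frac{1}{549} \approx -0.0018215$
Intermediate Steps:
$y{\left(Z \right)} = Z^{2}$
$\frac{1}{p{\left(\left(-2\right) \left(-14\right) + y{\left(5 \right)},-549 \right)}} = \frac{1}{-549} = - \frac{1}{549}$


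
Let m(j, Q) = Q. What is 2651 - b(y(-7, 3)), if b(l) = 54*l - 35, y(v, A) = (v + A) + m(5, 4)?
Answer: 2686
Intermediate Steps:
y(v, A) = 4 + A + v (y(v, A) = (v + A) + 4 = (A + v) + 4 = 4 + A + v)
b(l) = -35 + 54*l
2651 - b(y(-7, 3)) = 2651 - (-35 + 54*(4 + 3 - 7)) = 2651 - (-35 + 54*0) = 2651 - (-35 + 0) = 2651 - 1*(-35) = 2651 + 35 = 2686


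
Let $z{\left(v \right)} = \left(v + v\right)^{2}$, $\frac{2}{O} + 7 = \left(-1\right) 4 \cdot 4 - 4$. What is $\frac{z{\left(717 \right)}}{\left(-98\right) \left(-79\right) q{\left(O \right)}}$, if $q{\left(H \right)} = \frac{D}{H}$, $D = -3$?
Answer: $\frac{228484}{34839} \approx 6.5583$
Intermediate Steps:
$O = - \frac{2}{27}$ ($O = \frac{2}{-7 + \left(\left(-1\right) 4 \cdot 4 - 4\right)} = \frac{2}{-7 - 20} = \frac{2}{-27} = 2 \left(- \frac{1}{27}\right) = - \frac{2}{27} \approx -0.074074$)
$q{\left(H \right)} = - \frac{3}{H}$
$z{\left(v \right)} = 4 v^{2}$ ($z{\left(v \right)} = \left(2 v\right)^{2} = 4 v^{2}$)
$\frac{z{\left(717 \right)}}{\left(-98\right) \left(-79\right) q{\left(O \right)}} = \frac{4 \cdot 717^{2}}{\left(-98\right) \left(-79\right) \left(- \frac{3}{- \frac{2}{27}}\right)} = \frac{4 \cdot 514089}{7742 \left(\left(-3\right) \left(- \frac{27}{2}\right)\right)} = \frac{2056356}{7742 \cdot \frac{81}{2}} = \frac{2056356}{313551} = 2056356 \cdot \frac{1}{313551} = \frac{228484}{34839}$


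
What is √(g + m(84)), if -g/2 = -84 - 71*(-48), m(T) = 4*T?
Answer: 2*I*√1578 ≈ 79.448*I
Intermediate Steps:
g = -6648 (g = -2*(-84 - 71*(-48)) = -2*(-84 + 3408) = -2*3324 = -6648)
√(g + m(84)) = √(-6648 + 4*84) = √(-6648 + 336) = √(-6312) = 2*I*√1578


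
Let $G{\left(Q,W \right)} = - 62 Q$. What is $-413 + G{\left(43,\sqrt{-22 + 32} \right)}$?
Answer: $-3079$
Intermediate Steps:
$-413 + G{\left(43,\sqrt{-22 + 32} \right)} = -413 - 2666 = -3079$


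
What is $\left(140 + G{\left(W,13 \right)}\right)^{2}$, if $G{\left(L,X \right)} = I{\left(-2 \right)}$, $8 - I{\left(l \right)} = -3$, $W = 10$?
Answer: $22801$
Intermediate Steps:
$I{\left(l \right)} = 11$ ($I{\left(l \right)} = 8 - -3 = 8 + 3 = 11$)
$G{\left(L,X \right)} = 11$
$\left(140 + G{\left(W,13 \right)}\right)^{2} = \left(140 + 11\right)^{2} = 151^{2} = 22801$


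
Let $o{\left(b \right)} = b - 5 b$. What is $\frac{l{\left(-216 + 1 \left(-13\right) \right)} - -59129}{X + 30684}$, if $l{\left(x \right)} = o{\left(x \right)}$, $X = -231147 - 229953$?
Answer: $- \frac{20015}{143472} \approx -0.1395$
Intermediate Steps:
$o{\left(b \right)} = - 4 b$
$X = -461100$
$l{\left(x \right)} = - 4 x$
$\frac{l{\left(-216 + 1 \left(-13\right) \right)} - -59129}{X + 30684} = \frac{- 4 \left(-216 + 1 \left(-13\right)\right) - -59129}{-461100 + 30684} = \frac{- 4 \left(-216 - 13\right) + 59129}{-430416} = \left(\left(-4\right) \left(-229\right) + 59129\right) \left(- \frac{1}{430416}\right) = \left(916 + 59129\right) \left(- \frac{1}{430416}\right) = 60045 \left(- \frac{1}{430416}\right) = - \frac{20015}{143472}$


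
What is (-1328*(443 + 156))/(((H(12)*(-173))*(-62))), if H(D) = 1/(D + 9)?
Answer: -8352456/5363 ≈ -1557.4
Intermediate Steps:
H(D) = 1/(9 + D)
(-1328*(443 + 156))/(((H(12)*(-173))*(-62))) = (-1328*(443 + 156))/(((-173/(9 + 12))*(-62))) = (-1328*599)/(((-173/21)*(-62))) = -795472/(((1/21)*(-173))*(-62)) = -795472/((-173/21*(-62))) = -795472/10726/21 = -795472*21/10726 = -8352456/5363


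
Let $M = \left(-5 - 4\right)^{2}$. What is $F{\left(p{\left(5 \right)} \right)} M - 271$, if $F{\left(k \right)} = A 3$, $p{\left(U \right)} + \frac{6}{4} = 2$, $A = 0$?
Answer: $-271$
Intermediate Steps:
$p{\left(U \right)} = \frac{1}{2}$ ($p{\left(U \right)} = - \frac{3}{2} + 2 = \frac{1}{2}$)
$F{\left(k \right)} = 0$ ($F{\left(k \right)} = 0 \cdot 3 = 0$)
$M = 81$ ($M = \left(-9\right)^{2} = 81$)
$F{\left(p{\left(5 \right)} \right)} M - 271 = 0 \cdot 81 - 271 = 0 - 271 = -271$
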